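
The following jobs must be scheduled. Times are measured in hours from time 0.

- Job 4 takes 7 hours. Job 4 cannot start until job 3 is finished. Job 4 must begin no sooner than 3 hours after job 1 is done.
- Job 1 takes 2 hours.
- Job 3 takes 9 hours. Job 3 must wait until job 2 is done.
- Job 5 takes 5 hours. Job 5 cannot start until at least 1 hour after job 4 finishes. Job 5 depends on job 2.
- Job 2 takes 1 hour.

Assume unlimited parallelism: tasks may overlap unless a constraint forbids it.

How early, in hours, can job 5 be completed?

23

Job 2 has no prerequisites, so it starts at hour 0 and finishes at hour 1.
Job 3 waits on job 2 (finishes hour 1), so it starts at hour 1 and finishes at 1 + 9 = hour 10.
Job 1 has no prerequisites, so it starts at hour 0 and finishes at hour 2.
For job 4: job 3 (finishes hour 10); job 1 (finishes hour 2, plus 3-hour gap → hour 5). Taking the maximum gives a start of hour 10, and it finishes at 10 + 7 = hour 17.
Job 5 needs all of job 4 (finishes hour 17, plus 1-hour gap → hour 18); job 2 (finishes hour 1). That puts its earliest start at hour 18; it finishes at 18 + 5 = hour 23.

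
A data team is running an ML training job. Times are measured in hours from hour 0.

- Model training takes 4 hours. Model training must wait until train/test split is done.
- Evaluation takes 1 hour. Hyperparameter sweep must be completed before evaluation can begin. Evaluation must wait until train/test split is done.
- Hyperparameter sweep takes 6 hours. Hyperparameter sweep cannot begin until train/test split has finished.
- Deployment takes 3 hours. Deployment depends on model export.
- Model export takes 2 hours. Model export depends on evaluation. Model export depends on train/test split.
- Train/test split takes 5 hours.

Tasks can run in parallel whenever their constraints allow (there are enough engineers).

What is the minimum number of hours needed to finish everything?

17

Train/test split can start immediately at hour 0; it finishes at hour 5.
Model training waits on train/test split (finishes hour 5), so it starts at hour 5 and finishes at 5 + 4 = hour 9.
Hyperparameter sweep waits on train/test split (finishes hour 5), so it starts at hour 5 and finishes at 5 + 6 = hour 11.
Evaluation has to wait for hyperparameter sweep (finishes hour 11); train/test split (finishes hour 5). The latest of these is hour 11, so evaluation runs hour 11 to 11 + 1 = hour 12.
Model export needs all of evaluation (finishes hour 12); train/test split (finishes hour 5). That puts its earliest start at hour 12; it finishes at 12 + 2 = hour 14.
After model export (finishes hour 14), deployment can start at hour 14 and finishes at hour 17.
All tasks are finished once the last one completes. Finish times: Train/test split at 5, Hyperparameter sweep at 11, Model training at 9, Evaluation at 12, Model export at 14, Deployment at 17. The latest is hour 17.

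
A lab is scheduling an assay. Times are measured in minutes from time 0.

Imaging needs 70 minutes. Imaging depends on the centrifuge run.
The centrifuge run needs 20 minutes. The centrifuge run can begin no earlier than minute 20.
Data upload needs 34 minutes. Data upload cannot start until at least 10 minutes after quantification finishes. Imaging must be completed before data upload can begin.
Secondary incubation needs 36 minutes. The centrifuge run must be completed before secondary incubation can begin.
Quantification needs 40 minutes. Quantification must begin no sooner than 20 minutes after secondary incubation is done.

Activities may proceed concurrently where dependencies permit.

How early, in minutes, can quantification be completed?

The centrifuge run waits on its own release at minute 20, so it starts at minute 20 and finishes at 20 + 20 = minute 40.
After the centrifuge run (finishes minute 40), secondary incubation can start at minute 40 and finishes at minute 76.
Quantification waits on secondary incubation (finishes minute 76, plus 20-minute gap → minute 96), so it starts at minute 96 and finishes at 96 + 40 = minute 136.

136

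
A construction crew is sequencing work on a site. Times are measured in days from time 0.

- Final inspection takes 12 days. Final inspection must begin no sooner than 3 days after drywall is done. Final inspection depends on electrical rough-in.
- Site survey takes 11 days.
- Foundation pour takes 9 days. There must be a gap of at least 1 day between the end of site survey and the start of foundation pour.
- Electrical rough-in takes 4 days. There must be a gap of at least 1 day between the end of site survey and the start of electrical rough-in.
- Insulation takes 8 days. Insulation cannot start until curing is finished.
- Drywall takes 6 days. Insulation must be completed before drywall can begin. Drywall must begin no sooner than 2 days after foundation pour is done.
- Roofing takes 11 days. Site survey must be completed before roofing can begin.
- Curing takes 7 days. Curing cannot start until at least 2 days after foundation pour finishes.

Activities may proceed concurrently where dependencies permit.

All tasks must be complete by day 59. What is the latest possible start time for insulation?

30

Nothing follows final inspection; the deadline of day 59 is its only limit. It must start by 59 − 12 = day 47.
Drywall feeds into final inspection (must start by day 47, minus 3-day gap → day 44); so drywall must finish by day 44 and therefore start by day 38.
Insulation must finish before drywall (must start by day 38). With an 8-day duration, insulation must start by 38 − 8 = day 30.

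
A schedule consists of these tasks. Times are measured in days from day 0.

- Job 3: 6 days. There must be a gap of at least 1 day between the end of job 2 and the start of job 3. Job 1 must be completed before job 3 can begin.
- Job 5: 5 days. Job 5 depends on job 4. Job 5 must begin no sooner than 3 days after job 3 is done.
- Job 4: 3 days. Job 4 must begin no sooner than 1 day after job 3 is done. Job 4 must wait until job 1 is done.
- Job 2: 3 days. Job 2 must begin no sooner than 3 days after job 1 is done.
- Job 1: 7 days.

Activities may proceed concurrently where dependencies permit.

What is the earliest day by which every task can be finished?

29

Nothing blocks job 1, so it runs from day 0 to day 7.
Job 2 waits on job 1 (finishes day 7, plus 3-day gap → day 10), so it starts at day 10 and finishes at 10 + 3 = day 13.
Job 3 cannot start until job 2 (finishes day 13, plus 1-day gap → day 14); job 1 (finishes day 7). The controlling bound is day 14, so job 3 finishes at 14 + 6 = day 20.
Job 4 needs all of job 3 (finishes day 20, plus 1-day gap → day 21); job 1 (finishes day 7). That puts its earliest start at day 21; it finishes at 21 + 3 = day 24.
Job 5 cannot start until job 4 (finishes day 24); job 3 (finishes day 20, plus 3-day gap → day 23). The controlling bound is day 24, so job 5 finishes at 24 + 5 = day 29.
All tasks are finished once the last one completes. Finish times: Job 1 at 7, Job 2 at 13, Job 3 at 20, Job 4 at 24, Job 5 at 29. The latest is day 29.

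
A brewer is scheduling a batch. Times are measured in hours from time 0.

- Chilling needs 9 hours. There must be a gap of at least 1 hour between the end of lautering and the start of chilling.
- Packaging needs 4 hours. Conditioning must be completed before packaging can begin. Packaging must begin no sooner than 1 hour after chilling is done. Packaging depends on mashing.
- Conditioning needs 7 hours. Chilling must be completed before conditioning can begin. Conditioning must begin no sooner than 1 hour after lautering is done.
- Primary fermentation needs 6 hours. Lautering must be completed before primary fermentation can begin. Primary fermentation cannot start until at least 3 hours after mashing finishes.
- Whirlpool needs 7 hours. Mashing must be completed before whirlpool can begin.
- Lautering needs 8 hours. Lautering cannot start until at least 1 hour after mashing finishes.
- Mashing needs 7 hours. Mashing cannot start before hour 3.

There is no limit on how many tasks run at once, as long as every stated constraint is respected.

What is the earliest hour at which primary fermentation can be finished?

Mashing cannot begin until its own release at hour 3. It runs from hour 3 to 3 + 7 = hour 10.
Lautering waits on mashing (finishes hour 10, plus 1-hour gap → hour 11), so it starts at hour 11 and finishes at 11 + 8 = hour 19.
Primary fermentation cannot start until lautering (finishes hour 19); mashing (finishes hour 10, plus 3-hour gap → hour 13). The controlling bound is hour 19, so primary fermentation finishes at 19 + 6 = hour 25.

25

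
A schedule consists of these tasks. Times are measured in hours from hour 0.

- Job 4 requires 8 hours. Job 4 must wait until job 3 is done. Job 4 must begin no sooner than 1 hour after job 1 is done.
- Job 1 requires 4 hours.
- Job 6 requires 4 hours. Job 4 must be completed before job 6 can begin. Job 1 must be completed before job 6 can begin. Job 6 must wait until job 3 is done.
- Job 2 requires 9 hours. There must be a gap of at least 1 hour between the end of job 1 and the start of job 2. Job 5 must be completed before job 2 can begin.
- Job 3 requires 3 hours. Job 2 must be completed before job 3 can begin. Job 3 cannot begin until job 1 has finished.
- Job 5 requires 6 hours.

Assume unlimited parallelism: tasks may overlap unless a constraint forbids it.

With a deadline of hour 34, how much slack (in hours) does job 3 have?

4

Nothing blocks job 5, so it runs from hour 0 to hour 6.
Nothing blocks job 1, so it runs from hour 0 to hour 4.
Job 2 has to wait for job 1 (finishes hour 4, plus 1-hour gap → hour 5); job 5 (finishes hour 6). The latest of these is hour 6, so job 2 runs hour 6 to 6 + 9 = hour 15.
For job 3: job 2 (finishes hour 15); job 1 (finishes hour 4). Taking the maximum gives a start of hour 15, and it finishes at 15 + 3 = hour 18.

Working backward from the deadline:
Job 6 has no dependents, so it just needs to finish by hour 34. Starting by 34 − 4 = hour 30 achieves that.
Job 4 has to be done before job 6 (must start by hour 30). That means finishing by hour 30, i.e. starting by 30 − 8 = hour 22.
Job 3 has several dependents: job 4 (must start by hour 22); job 6 (must start by hour 30). The earliest of those limits is hour 22, so job 3 must start by 22 − 3 = hour 19.
So job 3 can start as early as hour 15 and as late as hour 19, giving 19 − 15 = 4 hours of slack.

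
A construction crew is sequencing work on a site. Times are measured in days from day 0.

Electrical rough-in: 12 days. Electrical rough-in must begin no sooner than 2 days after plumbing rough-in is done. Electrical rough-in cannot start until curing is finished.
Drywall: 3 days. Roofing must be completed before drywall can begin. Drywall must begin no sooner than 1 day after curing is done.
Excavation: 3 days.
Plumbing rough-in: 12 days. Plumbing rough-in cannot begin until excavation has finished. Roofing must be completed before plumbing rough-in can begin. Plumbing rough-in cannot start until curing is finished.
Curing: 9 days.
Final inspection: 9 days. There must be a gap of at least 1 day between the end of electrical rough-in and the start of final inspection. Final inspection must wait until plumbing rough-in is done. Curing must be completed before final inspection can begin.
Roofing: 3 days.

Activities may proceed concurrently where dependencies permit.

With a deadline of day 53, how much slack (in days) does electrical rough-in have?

8

Roofing can start immediately at day 0; it finishes at day 3.
Curing has no prerequisites, so it starts at day 0 and finishes at day 9.
Excavation can start immediately at day 0; it finishes at day 3.
Plumbing rough-in cannot start until excavation (finishes day 3); roofing (finishes day 3); curing (finishes day 9). The controlling bound is day 9, so plumbing rough-in finishes at 9 + 12 = day 21.
Electrical rough-in has to wait for plumbing rough-in (finishes day 21, plus 2-day gap → day 23); curing (finishes day 9). The latest of these is day 23, so electrical rough-in runs day 23 to 23 + 12 = day 35.

Working backward from the deadline:
Final inspection must finish by day 53; it takes 9 days, so it must start by 53 − 9 = day 44.
Electrical rough-in feeds into final inspection (must start by day 44, minus 1-day gap → day 43); so electrical rough-in must finish by day 43 and therefore start by day 31.
So electrical rough-in can start as early as day 23 and as late as day 31, giving 31 − 23 = 8 days of slack.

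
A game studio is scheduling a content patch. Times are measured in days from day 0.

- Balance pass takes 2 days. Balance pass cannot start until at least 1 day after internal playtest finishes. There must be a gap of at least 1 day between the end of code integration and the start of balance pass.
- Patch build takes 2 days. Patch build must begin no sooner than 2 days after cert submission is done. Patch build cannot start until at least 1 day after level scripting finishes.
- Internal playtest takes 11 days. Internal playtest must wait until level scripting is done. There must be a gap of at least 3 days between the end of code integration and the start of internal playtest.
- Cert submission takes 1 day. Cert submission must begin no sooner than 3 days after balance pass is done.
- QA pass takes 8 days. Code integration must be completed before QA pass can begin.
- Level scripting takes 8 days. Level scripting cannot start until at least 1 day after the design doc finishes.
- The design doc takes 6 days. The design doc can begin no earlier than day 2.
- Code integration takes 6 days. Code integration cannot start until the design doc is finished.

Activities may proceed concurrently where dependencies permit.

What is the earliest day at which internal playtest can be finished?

28

The design doc waits on its own release at day 2, so it starts at day 2 and finishes at 2 + 6 = day 8.
After the design doc (finishes day 8), code integration can start at day 8 and finishes at day 14.
Level scripting waits on the design doc (finishes day 8, plus 1-day gap → day 9), so it starts at day 9 and finishes at 9 + 8 = day 17.
Internal playtest has to wait for level scripting (finishes day 17); code integration (finishes day 14, plus 3-day gap → day 17). The latest of these is day 17, so internal playtest runs day 17 to 17 + 11 = day 28.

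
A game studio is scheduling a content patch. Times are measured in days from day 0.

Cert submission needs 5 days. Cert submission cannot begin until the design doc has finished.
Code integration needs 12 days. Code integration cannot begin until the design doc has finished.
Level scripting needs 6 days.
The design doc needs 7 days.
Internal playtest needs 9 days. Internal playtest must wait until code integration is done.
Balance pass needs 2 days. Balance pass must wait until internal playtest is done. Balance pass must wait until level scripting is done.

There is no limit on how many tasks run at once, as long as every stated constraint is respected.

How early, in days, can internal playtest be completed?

Nothing blocks the design doc, so it runs from day 0 to day 7.
Code integration waits on the design doc (finishes day 7), so it starts at day 7 and finishes at 7 + 12 = day 19.
Internal playtest waits on code integration (finishes day 19), so it starts at day 19 and finishes at 19 + 9 = day 28.

28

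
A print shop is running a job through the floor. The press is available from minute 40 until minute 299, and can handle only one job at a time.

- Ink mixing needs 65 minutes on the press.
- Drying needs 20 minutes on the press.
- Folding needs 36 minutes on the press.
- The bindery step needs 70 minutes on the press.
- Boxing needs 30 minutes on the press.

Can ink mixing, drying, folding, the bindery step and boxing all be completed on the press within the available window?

Yes

The press window is 299 − 40 = 259 minutes.
Running back to back, the jobs need 65 + 20 + 36 + 70 + 30 = 221 minutes on the press.
Since 221 ≤ 259, they fit within the window.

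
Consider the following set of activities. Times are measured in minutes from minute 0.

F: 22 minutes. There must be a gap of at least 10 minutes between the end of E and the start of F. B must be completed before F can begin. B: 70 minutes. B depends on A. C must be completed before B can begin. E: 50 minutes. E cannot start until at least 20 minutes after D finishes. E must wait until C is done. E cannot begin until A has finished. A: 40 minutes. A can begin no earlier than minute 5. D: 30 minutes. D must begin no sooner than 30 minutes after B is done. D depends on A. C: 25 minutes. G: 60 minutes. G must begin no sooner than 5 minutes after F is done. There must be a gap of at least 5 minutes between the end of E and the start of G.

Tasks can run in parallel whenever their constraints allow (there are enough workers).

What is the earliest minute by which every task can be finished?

C can start immediately at minute 0; it finishes at minute 25.
After its own release at minute 5, A can start at minute 5 and finishes at minute 45.
B has to wait for A (finishes minute 45); C (finishes minute 25). The latest of these is minute 45, so B runs minute 45 to 45 + 70 = minute 115.
D cannot start until B (finishes minute 115, plus 30-minute gap → minute 145); A (finishes minute 45). The controlling bound is minute 145, so D finishes at 145 + 30 = minute 175.
E has to wait for D (finishes minute 175, plus 20-minute gap → minute 195); C (finishes minute 25); A (finishes minute 45). The latest of these is minute 195, so E runs minute 195 to 195 + 50 = minute 245.
F cannot start until E (finishes minute 245, plus 10-minute gap → minute 255); B (finishes minute 115). The controlling bound is minute 255, so F finishes at 255 + 22 = minute 277.
G cannot start until F (finishes minute 277, plus 5-minute gap → minute 282); E (finishes minute 245, plus 5-minute gap → minute 250). The controlling bound is minute 282, so G finishes at 282 + 60 = minute 342.
All tasks are finished once the last one completes. Finish times: A at 45, B at 115, C at 25, D at 175, E at 245, F at 277, G at 342. The latest is minute 342.

342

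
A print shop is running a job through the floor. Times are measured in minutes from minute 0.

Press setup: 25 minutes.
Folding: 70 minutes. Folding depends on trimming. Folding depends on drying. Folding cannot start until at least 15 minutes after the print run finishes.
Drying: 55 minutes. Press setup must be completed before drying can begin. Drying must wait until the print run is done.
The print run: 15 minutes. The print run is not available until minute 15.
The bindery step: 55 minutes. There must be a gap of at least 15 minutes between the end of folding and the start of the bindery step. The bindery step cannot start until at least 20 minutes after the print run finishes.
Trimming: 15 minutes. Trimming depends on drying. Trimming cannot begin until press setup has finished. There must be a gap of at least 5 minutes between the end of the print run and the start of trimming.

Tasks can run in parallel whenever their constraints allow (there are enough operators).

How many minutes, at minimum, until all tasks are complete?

240

The print run waits on its own release at minute 15, so it starts at minute 15 and finishes at 15 + 15 = minute 30.
Press setup has no prerequisites, so it starts at minute 0 and finishes at minute 25.
Drying has to wait for press setup (finishes minute 25); the print run (finishes minute 30). The latest of these is minute 30, so drying runs minute 30 to 30 + 55 = minute 85.
Trimming cannot start until drying (finishes minute 85); press setup (finishes minute 25); the print run (finishes minute 30, plus 5-minute gap → minute 35). The controlling bound is minute 85, so trimming finishes at 85 + 15 = minute 100.
Folding cannot start until trimming (finishes minute 100); drying (finishes minute 85); the print run (finishes minute 30, plus 15-minute gap → minute 45). The controlling bound is minute 100, so folding finishes at 100 + 70 = minute 170.
For the bindery step: folding (finishes minute 170, plus 15-minute gap → minute 185); the print run (finishes minute 30, plus 20-minute gap → minute 50). Taking the maximum gives a start of minute 185, and it finishes at 185 + 55 = minute 240.
All tasks are finished once the last one completes. Finish times: Press setup at 25, The print run at 30, Drying at 85, Trimming at 100, Folding at 170, The bindery step at 240. The latest is minute 240.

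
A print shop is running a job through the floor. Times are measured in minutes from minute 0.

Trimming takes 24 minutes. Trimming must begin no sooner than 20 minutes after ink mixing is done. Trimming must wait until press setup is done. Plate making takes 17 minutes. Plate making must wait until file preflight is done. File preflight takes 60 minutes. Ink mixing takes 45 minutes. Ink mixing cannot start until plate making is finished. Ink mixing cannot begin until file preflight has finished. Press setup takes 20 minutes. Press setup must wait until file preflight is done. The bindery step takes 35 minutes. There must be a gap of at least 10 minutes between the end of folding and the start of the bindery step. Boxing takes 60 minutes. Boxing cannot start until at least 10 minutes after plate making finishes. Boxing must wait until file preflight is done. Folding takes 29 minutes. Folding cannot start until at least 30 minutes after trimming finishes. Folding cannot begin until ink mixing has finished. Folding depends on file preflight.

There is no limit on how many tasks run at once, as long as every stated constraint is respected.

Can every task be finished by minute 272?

Yes

File preflight has no prerequisites, so it starts at minute 0 and finishes at minute 60.
After file preflight (finishes minute 60), press setup can start at minute 60 and finishes at minute 80.
Plate making waits on file preflight (finishes minute 60), so it starts at minute 60 and finishes at 60 + 17 = minute 77.
Boxing has to wait for plate making (finishes minute 77, plus 10-minute gap → minute 87); file preflight (finishes minute 60). The latest of these is minute 87, so boxing runs minute 87 to 87 + 60 = minute 147.
For ink mixing: plate making (finishes minute 77); file preflight (finishes minute 60). Taking the maximum gives a start of minute 77, and it finishes at 77 + 45 = minute 122.
Trimming cannot start until ink mixing (finishes minute 122, plus 20-minute gap → minute 142); press setup (finishes minute 80). The controlling bound is minute 142, so trimming finishes at 142 + 24 = minute 166.
Folding cannot start until trimming (finishes minute 166, plus 30-minute gap → minute 196); ink mixing (finishes minute 122); file preflight (finishes minute 60). The controlling bound is minute 196, so folding finishes at 196 + 29 = minute 225.
After folding (finishes minute 225, plus 10-minute gap → minute 235), the bindery step can start at minute 235 and finishes at minute 270.
Every task is finished by minute 270, which is no later than the deadline of 272, so the schedule is feasible.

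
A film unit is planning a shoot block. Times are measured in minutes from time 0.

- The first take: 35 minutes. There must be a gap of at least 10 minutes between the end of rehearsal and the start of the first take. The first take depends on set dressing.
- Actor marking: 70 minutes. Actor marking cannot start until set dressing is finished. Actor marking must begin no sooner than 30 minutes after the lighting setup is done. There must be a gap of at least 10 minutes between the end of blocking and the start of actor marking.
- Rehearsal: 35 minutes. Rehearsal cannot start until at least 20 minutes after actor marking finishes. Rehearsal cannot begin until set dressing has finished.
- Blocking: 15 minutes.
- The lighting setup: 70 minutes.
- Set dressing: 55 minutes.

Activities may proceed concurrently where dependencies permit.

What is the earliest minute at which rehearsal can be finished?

225

Blocking can start immediately at minute 0; it finishes at minute 15.
The lighting setup has no prerequisites, so it starts at minute 0 and finishes at minute 70.
Set dressing has no prerequisites, so it starts at minute 0 and finishes at minute 55.
For actor marking: set dressing (finishes minute 55); the lighting setup (finishes minute 70, plus 30-minute gap → minute 100); blocking (finishes minute 15, plus 10-minute gap → minute 25). Taking the maximum gives a start of minute 100, and it finishes at 100 + 70 = minute 170.
Rehearsal has to wait for actor marking (finishes minute 170, plus 20-minute gap → minute 190); set dressing (finishes minute 55). The latest of these is minute 190, so rehearsal runs minute 190 to 190 + 35 = minute 225.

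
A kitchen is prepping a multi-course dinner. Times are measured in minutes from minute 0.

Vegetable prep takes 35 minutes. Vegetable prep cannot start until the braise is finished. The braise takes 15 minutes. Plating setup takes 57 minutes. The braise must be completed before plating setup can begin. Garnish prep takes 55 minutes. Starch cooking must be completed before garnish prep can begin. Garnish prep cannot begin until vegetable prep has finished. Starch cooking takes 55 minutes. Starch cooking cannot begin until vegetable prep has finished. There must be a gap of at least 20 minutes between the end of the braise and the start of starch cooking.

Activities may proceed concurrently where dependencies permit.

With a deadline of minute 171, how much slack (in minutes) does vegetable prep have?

11

The braise can start immediately at minute 0; it finishes at minute 15.
After the braise (finishes minute 15), vegetable prep can start at minute 15 and finishes at minute 50.

Working backward from the deadline:
To finish by minute 171, garnish prep (duration 55) must start no later than minute 116.
Starch cooking feeds into garnish prep (must start by minute 116); so starch cooking must finish by minute 116 and therefore start by minute 61.
Vegetable prep has several dependents: starch cooking (must start by minute 61); garnish prep (must start by minute 116). The earliest of those limits is minute 61, so vegetable prep must start by 61 − 35 = minute 26.
So vegetable prep can start as early as minute 15 and as late as minute 26, giving 26 − 15 = 11 minutes of slack.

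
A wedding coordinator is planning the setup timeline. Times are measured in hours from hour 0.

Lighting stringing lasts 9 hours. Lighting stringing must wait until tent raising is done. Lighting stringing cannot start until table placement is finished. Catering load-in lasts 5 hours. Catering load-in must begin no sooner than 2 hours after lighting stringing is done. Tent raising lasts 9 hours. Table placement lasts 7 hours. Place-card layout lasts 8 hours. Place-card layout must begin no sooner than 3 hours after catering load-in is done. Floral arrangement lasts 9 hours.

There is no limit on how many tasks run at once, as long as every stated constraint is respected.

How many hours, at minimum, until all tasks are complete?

Floral arrangement has no prerequisites, so it starts at hour 0 and finishes at hour 9.
Table placement can start immediately at hour 0; it finishes at hour 7.
Tent raising can start immediately at hour 0; it finishes at hour 9.
Lighting stringing needs all of tent raising (finishes hour 9); table placement (finishes hour 7). That puts its earliest start at hour 9; it finishes at 9 + 9 = hour 18.
Catering load-in waits on lighting stringing (finishes hour 18, plus 2-hour gap → hour 20), so it starts at hour 20 and finishes at 20 + 5 = hour 25.
After catering load-in (finishes hour 25, plus 3-hour gap → hour 28), place-card layout can start at hour 28 and finishes at hour 36.
All tasks are finished once the last one completes. Finish times: Tent raising at 9, Table placement at 7, Floral arrangement at 9, Lighting stringing at 18, Catering load-in at 25, Place-card layout at 36. The latest is hour 36.

36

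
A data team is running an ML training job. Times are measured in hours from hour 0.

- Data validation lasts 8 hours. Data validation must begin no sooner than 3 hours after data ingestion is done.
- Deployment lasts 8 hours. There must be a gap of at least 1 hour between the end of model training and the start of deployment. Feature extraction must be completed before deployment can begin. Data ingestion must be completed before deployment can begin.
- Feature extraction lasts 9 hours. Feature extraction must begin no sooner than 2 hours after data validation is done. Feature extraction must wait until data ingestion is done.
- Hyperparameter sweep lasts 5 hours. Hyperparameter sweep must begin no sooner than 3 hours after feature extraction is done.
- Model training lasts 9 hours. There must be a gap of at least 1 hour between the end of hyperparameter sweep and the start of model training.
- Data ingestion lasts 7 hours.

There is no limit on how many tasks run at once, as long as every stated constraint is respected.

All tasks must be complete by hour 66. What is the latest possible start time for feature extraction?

To finish by hour 66, deployment (duration 8) must start no later than hour 58.
Model training feeds into deployment (must start by hour 58, minus 1-hour gap → hour 57); so model training must finish by hour 57 and therefore start by hour 48.
Hyperparameter sweep must finish before model training (must start by hour 48, minus 1-hour gap → hour 47). With a 5-hour duration, hyperparameter sweep must start by 47 − 5 = hour 42.
Feature extraction feeds hyperparameter sweep (must start by hour 42, minus 3-hour gap → hour 39); deployment (must start by hour 58). Taking the minimum, feature extraction must finish by hour 39 and start by 39 − 9 = hour 30.

30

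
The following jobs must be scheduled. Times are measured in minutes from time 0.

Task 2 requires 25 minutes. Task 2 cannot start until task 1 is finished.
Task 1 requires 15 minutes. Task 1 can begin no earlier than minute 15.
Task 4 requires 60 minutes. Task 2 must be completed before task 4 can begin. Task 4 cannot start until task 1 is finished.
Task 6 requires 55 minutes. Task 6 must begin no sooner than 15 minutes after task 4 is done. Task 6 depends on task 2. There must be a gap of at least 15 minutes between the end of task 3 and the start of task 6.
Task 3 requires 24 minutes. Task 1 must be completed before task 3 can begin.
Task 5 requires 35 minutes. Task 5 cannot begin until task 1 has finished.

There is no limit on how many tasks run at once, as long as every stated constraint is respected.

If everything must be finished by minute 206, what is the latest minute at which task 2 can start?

Task 6 must finish by minute 206; it takes 55 minutes, so it must start by 206 − 55 = minute 151.
Task 4 has to be done before task 6 (must start by minute 151, minus 15-minute gap → minute 136). That means finishing by minute 136, i.e. starting by 136 − 60 = minute 76.
Task 2 feeds task 4 (must start by minute 76); task 6 (must start by minute 151). Taking the minimum, task 2 must finish by minute 76 and start by 76 − 25 = minute 51.

51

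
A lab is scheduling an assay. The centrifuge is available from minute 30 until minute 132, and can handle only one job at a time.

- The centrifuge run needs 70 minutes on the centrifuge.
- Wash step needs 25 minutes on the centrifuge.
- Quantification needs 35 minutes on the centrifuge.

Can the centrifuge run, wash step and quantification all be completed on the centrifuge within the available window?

No

The centrifuge window is 132 − 30 = 102 minutes.
Running back to back, the jobs need 70 + 25 + 35 = 130 minutes on the centrifuge.
Since 130 > 102, they cannot all fit.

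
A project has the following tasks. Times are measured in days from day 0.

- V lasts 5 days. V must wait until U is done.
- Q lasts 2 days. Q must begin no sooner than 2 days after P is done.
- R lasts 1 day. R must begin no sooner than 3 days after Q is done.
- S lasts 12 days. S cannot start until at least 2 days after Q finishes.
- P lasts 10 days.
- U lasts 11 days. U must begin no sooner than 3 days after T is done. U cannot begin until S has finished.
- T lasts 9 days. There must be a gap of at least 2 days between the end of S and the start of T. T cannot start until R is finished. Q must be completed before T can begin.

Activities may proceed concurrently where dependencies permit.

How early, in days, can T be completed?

P has no prerequisites, so it starts at day 0 and finishes at day 10.
Q cannot begin until P (finishes day 10, plus 2-day gap → day 12). It runs from day 12 to 12 + 2 = day 14.
After Q (finishes day 14, plus 2-day gap → day 16), S can start at day 16 and finishes at day 28.
After Q (finishes day 14, plus 3-day gap → day 17), R can start at day 17 and finishes at day 18.
T needs all of S (finishes day 28, plus 2-day gap → day 30); R (finishes day 18); Q (finishes day 14). That puts its earliest start at day 30; it finishes at 30 + 9 = day 39.

39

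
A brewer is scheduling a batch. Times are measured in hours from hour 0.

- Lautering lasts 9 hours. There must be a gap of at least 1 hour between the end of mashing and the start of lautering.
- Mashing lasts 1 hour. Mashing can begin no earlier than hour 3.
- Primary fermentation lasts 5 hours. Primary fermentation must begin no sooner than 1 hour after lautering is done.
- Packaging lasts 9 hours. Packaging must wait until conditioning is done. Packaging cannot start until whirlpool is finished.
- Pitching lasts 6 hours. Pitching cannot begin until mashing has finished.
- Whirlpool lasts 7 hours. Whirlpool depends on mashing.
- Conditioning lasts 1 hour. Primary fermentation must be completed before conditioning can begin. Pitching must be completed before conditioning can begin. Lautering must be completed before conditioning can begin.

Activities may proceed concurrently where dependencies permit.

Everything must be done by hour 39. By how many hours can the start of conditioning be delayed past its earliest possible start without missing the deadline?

9

Mashing waits on its own release at hour 3, so it starts at hour 3 and finishes at 3 + 1 = hour 4.
Pitching waits on mashing (finishes hour 4), so it starts at hour 4 and finishes at 4 + 6 = hour 10.
Lautering waits on mashing (finishes hour 4, plus 1-hour gap → hour 5), so it starts at hour 5 and finishes at 5 + 9 = hour 14.
Primary fermentation cannot begin until lautering (finishes hour 14, plus 1-hour gap → hour 15). It runs from hour 15 to 15 + 5 = hour 20.
Conditioning has to wait for primary fermentation (finishes hour 20); pitching (finishes hour 10); lautering (finishes hour 14). The latest of these is hour 20, so conditioning runs hour 20 to 20 + 1 = hour 21.

Working backward from the deadline:
Packaging has no dependents, so it just needs to finish by hour 39. Starting by 39 − 9 = hour 30 achieves that.
Conditioning feeds into packaging (must start by hour 30); so conditioning must finish by hour 30 and therefore start by hour 29.
So conditioning can start as early as hour 20 and as late as hour 29, giving 29 − 20 = 9 hours of slack.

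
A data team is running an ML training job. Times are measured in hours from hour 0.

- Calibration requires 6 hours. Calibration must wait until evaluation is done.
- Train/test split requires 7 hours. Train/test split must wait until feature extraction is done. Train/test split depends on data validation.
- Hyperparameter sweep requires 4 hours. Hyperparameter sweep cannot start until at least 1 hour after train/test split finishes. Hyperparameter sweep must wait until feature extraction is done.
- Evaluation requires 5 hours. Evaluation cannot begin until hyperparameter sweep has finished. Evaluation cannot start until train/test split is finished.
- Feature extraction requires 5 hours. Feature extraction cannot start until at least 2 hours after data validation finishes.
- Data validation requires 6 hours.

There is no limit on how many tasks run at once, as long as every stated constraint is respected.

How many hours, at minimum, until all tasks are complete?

Data validation can start immediately at hour 0; it finishes at hour 6.
Feature extraction cannot begin until data validation (finishes hour 6, plus 2-hour gap → hour 8). It runs from hour 8 to 8 + 5 = hour 13.
For train/test split: feature extraction (finishes hour 13); data validation (finishes hour 6). Taking the maximum gives a start of hour 13, and it finishes at 13 + 7 = hour 20.
Hyperparameter sweep has to wait for train/test split (finishes hour 20, plus 1-hour gap → hour 21); feature extraction (finishes hour 13). The latest of these is hour 21, so hyperparameter sweep runs hour 21 to 21 + 4 = hour 25.
Evaluation needs all of hyperparameter sweep (finishes hour 25); train/test split (finishes hour 20). That puts its earliest start at hour 25; it finishes at 25 + 5 = hour 30.
Calibration waits on evaluation (finishes hour 30), so it starts at hour 30 and finishes at 30 + 6 = hour 36.
All tasks are finished once the last one completes. Finish times: Data validation at 6, Feature extraction at 13, Train/test split at 20, Hyperparameter sweep at 25, Evaluation at 30, Calibration at 36. The latest is hour 36.

36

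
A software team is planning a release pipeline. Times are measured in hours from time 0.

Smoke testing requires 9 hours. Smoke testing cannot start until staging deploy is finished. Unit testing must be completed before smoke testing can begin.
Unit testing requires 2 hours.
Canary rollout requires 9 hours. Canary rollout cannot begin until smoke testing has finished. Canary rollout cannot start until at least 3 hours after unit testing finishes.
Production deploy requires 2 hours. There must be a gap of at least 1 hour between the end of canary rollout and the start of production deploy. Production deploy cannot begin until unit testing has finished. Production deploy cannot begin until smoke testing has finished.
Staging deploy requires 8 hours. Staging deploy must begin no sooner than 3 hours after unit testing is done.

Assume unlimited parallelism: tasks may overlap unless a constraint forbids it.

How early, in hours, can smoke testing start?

Nothing blocks unit testing, so it runs from hour 0 to hour 2.
Staging deploy cannot begin until unit testing (finishes hour 2, plus 3-hour gap → hour 5). It runs from hour 5 to 5 + 8 = hour 13.
Smoke testing waits on staging deploy (finishes hour 13); unit testing (finishes hour 2). The latest of these is hour 13, which is the earliest smoke testing can start.

13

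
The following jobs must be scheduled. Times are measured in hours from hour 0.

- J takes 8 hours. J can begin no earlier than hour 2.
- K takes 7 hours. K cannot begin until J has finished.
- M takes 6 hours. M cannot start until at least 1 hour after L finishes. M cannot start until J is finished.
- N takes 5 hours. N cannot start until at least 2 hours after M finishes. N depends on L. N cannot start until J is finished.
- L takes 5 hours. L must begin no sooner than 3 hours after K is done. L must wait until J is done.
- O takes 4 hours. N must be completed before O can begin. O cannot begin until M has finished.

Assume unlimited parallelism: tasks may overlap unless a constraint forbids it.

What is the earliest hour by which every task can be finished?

After its own release at hour 2, J can start at hour 2 and finishes at hour 10.
After J (finishes hour 10), K can start at hour 10 and finishes at hour 17.
For L: K (finishes hour 17, plus 3-hour gap → hour 20); J (finishes hour 10). Taking the maximum gives a start of hour 20, and it finishes at 20 + 5 = hour 25.
M needs all of L (finishes hour 25, plus 1-hour gap → hour 26); J (finishes hour 10). That puts its earliest start at hour 26; it finishes at 26 + 6 = hour 32.
N needs all of M (finishes hour 32, plus 2-hour gap → hour 34); L (finishes hour 25); J (finishes hour 10). That puts its earliest start at hour 34; it finishes at 34 + 5 = hour 39.
O needs all of N (finishes hour 39); M (finishes hour 32). That puts its earliest start at hour 39; it finishes at 39 + 4 = hour 43.
All tasks are finished once the last one completes. Finish times: J at 10, K at 17, L at 25, M at 32, N at 39, O at 43. The latest is hour 43.

43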